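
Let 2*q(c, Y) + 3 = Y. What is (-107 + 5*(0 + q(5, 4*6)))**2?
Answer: 11881/4 ≈ 2970.3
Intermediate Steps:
q(c, Y) = -3/2 + Y/2
(-107 + 5*(0 + q(5, 4*6)))**2 = (-107 + 5*(0 + (-3/2 + (4*6)/2)))**2 = (-107 + 5*(0 + (-3/2 + (1/2)*24)))**2 = (-107 + 5*(0 + (-3/2 + 12)))**2 = (-107 + 5*(0 + 21/2))**2 = (-107 + 5*(21/2))**2 = (-107 + 105/2)**2 = (-109/2)**2 = 11881/4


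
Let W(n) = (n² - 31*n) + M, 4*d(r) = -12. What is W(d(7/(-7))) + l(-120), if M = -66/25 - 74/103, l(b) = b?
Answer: -54998/2575 ≈ -21.358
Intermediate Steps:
d(r) = -3 (d(r) = (¼)*(-12) = -3)
M = -8648/2575 (M = -66*1/25 - 74*1/103 = -66/25 - 74/103 = -8648/2575 ≈ -3.3584)
W(n) = -8648/2575 + n² - 31*n (W(n) = (n² - 31*n) - 8648/2575 = -8648/2575 + n² - 31*n)
W(d(7/(-7))) + l(-120) = (-8648/2575 + (-3)² - 31*(-3)) - 120 = (-8648/2575 + 9 + 93) - 120 = 254002/2575 - 120 = -54998/2575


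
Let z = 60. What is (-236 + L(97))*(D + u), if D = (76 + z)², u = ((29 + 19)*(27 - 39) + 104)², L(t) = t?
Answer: -33537920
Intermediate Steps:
u = 222784 (u = (48*(-12) + 104)² = (-576 + 104)² = (-472)² = 222784)
D = 18496 (D = (76 + 60)² = 136² = 18496)
(-236 + L(97))*(D + u) = (-236 + 97)*(18496 + 222784) = -139*241280 = -33537920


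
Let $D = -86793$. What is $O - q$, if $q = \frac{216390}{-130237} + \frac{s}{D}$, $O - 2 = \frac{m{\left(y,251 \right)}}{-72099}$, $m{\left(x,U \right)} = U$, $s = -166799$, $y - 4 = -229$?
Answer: $\frac{471664546228640}{271660859362053} \approx 1.7362$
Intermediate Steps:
$y = -225$ ($y = 4 - 229 = -225$)
$O = \frac{143947}{72099}$ ($O = 2 + \frac{251}{-72099} = 2 + 251 \left(- \frac{1}{72099}\right) = 2 - \frac{251}{72099} = \frac{143947}{72099} \approx 1.9965$)
$q = \frac{2942264093}{11303659941}$ ($q = \frac{216390}{-130237} - \frac{166799}{-86793} = 216390 \left(- \frac{1}{130237}\right) - - \frac{166799}{86793} = - \frac{216390}{130237} + \frac{166799}{86793} = \frac{2942264093}{11303659941} \approx 0.26029$)
$O - q = \frac{143947}{72099} - \frac{2942264093}{11303659941} = \frac{471664546228640}{271660859362053}$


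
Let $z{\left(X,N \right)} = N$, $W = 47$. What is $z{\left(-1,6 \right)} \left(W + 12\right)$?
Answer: $354$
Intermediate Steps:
$z{\left(-1,6 \right)} \left(W + 12\right) = 6 \left(47 + 12\right) = 6 \cdot 59 = 354$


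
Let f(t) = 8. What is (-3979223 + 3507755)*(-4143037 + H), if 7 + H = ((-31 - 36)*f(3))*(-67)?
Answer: 1936381309776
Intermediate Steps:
H = 35905 (H = -7 + ((-31 - 36)*8)*(-67) = -7 - 67*8*(-67) = -7 - 536*(-67) = -7 + 35912 = 35905)
(-3979223 + 3507755)*(-4143037 + H) = (-3979223 + 3507755)*(-4143037 + 35905) = -471468*(-4107132) = 1936381309776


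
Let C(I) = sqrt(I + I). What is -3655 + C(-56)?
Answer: -3655 + 4*I*sqrt(7) ≈ -3655.0 + 10.583*I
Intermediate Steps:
C(I) = sqrt(2)*sqrt(I) (C(I) = sqrt(2*I) = sqrt(2)*sqrt(I))
-3655 + C(-56) = -3655 + sqrt(2)*sqrt(-56) = -3655 + sqrt(2)*(2*I*sqrt(14)) = -3655 + 4*I*sqrt(7)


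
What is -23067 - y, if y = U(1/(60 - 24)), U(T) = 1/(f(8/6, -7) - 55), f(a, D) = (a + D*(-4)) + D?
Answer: -2260563/98 ≈ -23067.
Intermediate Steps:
f(a, D) = a - 3*D (f(a, D) = (a - 4*D) + D = a - 3*D)
U(T) = -3/98 (U(T) = 1/((8/6 - 3*(-7)) - 55) = 1/((8*(⅙) + 21) - 55) = 1/((4/3 + 21) - 55) = 1/(67/3 - 55) = 1/(-98/3) = -3/98)
y = -3/98 ≈ -0.030612
-23067 - y = -23067 - 1*(-3/98) = -23067 + 3/98 = -2260563/98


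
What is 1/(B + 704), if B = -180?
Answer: 1/524 ≈ 0.0019084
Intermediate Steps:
1/(B + 704) = 1/(-180 + 704) = 1/524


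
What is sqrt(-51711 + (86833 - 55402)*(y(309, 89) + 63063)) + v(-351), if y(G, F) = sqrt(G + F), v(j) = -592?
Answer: -592 + sqrt(1982081442 + 31431*sqrt(398)) ≈ 43936.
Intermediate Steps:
y(G, F) = sqrt(F + G)
sqrt(-51711 + (86833 - 55402)*(y(309, 89) + 63063)) + v(-351) = sqrt(-51711 + (86833 - 55402)*(sqrt(89 + 309) + 63063)) - 592 = sqrt(-51711 + 31431*(sqrt(398) + 63063)) - 592 = sqrt(-51711 + 31431*(63063 + sqrt(398))) - 592 = sqrt(-51711 + (1982133153 + 31431*sqrt(398))) - 592 = sqrt(1982081442 + 31431*sqrt(398)) - 592 = -592 + sqrt(1982081442 + 31431*sqrt(398))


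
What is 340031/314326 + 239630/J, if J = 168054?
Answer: 66232754527/26411870802 ≈ 2.5077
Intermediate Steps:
340031/314326 + 239630/J = 340031/314326 + 239630/168054 = 340031*(1/314326) + 239630*(1/168054) = 340031/314326 + 119815/84027 = 66232754527/26411870802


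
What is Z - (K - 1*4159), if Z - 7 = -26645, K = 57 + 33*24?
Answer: -23328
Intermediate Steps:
K = 849 (K = 57 + 792 = 849)
Z = -26638 (Z = 7 - 26645 = -26638)
Z - (K - 1*4159) = -26638 - (849 - 1*4159) = -26638 - (849 - 4159) = -26638 - 1*(-3310) = -26638 + 3310 = -23328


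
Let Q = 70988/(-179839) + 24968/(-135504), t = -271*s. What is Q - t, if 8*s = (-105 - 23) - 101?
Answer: -94526417464021/12184451928 ≈ -7758.0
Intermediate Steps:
s = -229/8 (s = ((-105 - 23) - 101)/8 = (-128 - 101)/8 = (1/8)*(-229) = -229/8 ≈ -28.625)
t = 62059/8 (t = -271*(-229/8) = 62059/8 ≈ 7757.4)
Q = -1763672263/3046112982 (Q = 70988*(-1/179839) + 24968*(-1/135504) = -70988/179839 - 3121/16938 = -1763672263/3046112982 ≈ -0.57899)
Q - t = -1763672263/3046112982 - 1*62059/8 = -1763672263/3046112982 - 62059/8 = -94526417464021/12184451928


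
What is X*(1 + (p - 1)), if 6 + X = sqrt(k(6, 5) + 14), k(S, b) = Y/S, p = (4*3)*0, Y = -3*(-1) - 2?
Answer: 0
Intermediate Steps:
Y = 1 (Y = 3 - 2 = 1)
p = 0 (p = 12*0 = 0)
k(S, b) = 1/S
X = -6 + sqrt(510)/6 (X = -6 + sqrt(1/6 + 14) = -6 + sqrt(85/6) = -6 + sqrt(510)/6 ≈ -2.2361)
X*(1 + (p - 1)) = (-6 + sqrt(510)/6)*(1 + (0 - 1)) = (-6 + sqrt(510)/6)*(1 - 1) = (-6 + sqrt(510)/6)*0 = 0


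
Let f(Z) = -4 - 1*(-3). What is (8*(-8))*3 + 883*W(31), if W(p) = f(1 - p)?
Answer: -1075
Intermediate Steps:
f(Z) = -1 (f(Z) = -4 + 3 = -1)
W(p) = -1
(8*(-8))*3 + 883*W(31) = (8*(-8))*3 + 883*(-1) = -64*3 - 883 = -192 - 883 = -1075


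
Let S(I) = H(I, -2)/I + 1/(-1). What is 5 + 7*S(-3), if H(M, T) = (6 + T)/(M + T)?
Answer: -2/15 ≈ -0.13333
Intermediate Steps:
H(M, T) = (6 + T)/(M + T)
S(I) = -1 + 4/(I*(-2 + I)) (S(I) = ((6 - 2)/(I - 2))/I + 1/(-1) = (4/(-2 + I))/I + 1*(-1) = (4/(-2 + I))/I - 1 = 4/(I*(-2 + I)) - 1 = -1 + 4/(I*(-2 + I)))
5 + 7*S(-3) = 5 + 7*((4 - 1*(-3)*(-2 - 3))/((-3)*(-2 - 3))) = 5 + 7*(-⅓*(4 - 1*(-3)*(-5))/(-5)) = 5 + 7*(-⅓*(-⅕)*(4 - 15)) = 5 + 7*(-⅓*(-⅕)*(-11)) = 5 + 7*(-11/15) = 5 - 77/15 = -2/15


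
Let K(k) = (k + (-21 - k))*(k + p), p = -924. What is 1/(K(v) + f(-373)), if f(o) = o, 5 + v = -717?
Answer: 1/34193 ≈ 2.9246e-5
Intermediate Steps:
v = -722 (v = -5 - 717 = -722)
K(k) = 19404 - 21*k (K(k) = (k + (-21 - k))*(k - 924) = -21*(-924 + k) = 19404 - 21*k)
1/(K(v) + f(-373)) = 1/((19404 - 21*(-722)) - 373) = 1/((19404 + 15162) - 373) = 1/(34566 - 373) = 1/34193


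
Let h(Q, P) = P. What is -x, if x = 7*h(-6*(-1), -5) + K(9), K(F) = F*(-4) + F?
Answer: 62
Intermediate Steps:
K(F) = -3*F (K(F) = -4*F + F = -3*F)
x = -62 (x = 7*(-5) - 3*9 = -35 - 27 = -62)
-x = -1*(-62) = 62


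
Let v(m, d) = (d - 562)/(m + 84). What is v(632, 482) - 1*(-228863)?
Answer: 40966457/179 ≈ 2.2886e+5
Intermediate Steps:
v(m, d) = (-562 + d)/(84 + m)
v(632, 482) - 1*(-228863) = (-562 + 482)/(84 + 632) - 1*(-228863) = -80/716 + 228863 = (1/716)*(-80) + 228863 = -20/179 + 228863 = 40966457/179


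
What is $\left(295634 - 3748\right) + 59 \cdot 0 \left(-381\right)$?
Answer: $291886$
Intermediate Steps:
$\left(295634 - 3748\right) + 59 \cdot 0 \left(-381\right) = 291886 + 0 \left(-381\right) = 291886 + 0 = 291886$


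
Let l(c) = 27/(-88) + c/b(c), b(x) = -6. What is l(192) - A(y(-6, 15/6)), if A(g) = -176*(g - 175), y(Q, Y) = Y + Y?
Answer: -2635803/88 ≈ -29952.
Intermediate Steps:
y(Q, Y) = 2*Y
A(g) = 30800 - 176*g (A(g) = -176*(-175 + g) = 30800 - 176*g)
l(c) = -27/88 - c/6 (l(c) = 27/(-88) + c/(-6) = 27*(-1/88) + c*(-⅙) = -27/88 - c/6)
l(192) - A(y(-6, 15/6)) = (-27/88 - ⅙*192) - (30800 - 352*15/6) = (-27/88 - 32) - (30800 - 352*15*(⅙)) = -2843/88 - (30800 - 352*5/2) = -2843/88 - (30800 - 176*5) = -2843/88 - (30800 - 880) = -2843/88 - 1*29920 = -2843/88 - 29920 = -2635803/88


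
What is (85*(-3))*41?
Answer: -10455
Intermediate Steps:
(85*(-3))*41 = -255*41 = -10455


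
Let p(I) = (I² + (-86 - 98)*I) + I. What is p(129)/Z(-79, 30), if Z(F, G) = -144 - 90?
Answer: 387/13 ≈ 29.769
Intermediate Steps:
p(I) = I² - 183*I (p(I) = (I² - 184*I) + I = I² - 183*I)
Z(F, G) = -234
p(129)/Z(-79, 30) = (129*(-183 + 129))/(-234) = (129*(-54))*(-1/234) = -6966*(-1/234) = 387/13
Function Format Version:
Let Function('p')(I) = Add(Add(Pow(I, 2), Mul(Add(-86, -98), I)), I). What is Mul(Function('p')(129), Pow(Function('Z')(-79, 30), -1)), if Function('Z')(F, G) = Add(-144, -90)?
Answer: Rational(387, 13) ≈ 29.769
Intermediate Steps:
Function('p')(I) = Add(Pow(I, 2), Mul(-183, I)) (Function('p')(I) = Add(Add(Pow(I, 2), Mul(-184, I)), I) = Add(Pow(I, 2), Mul(-183, I)))
Function('Z')(F, G) = -234
Mul(Function('p')(129), Pow(Function('Z')(-79, 30), -1)) = Mul(Mul(129, Add(-183, 129)), Pow(-234, -1)) = Mul(Mul(129, -54), Rational(-1, 234)) = Mul(-6966, Rational(-1, 234)) = Rational(387, 13)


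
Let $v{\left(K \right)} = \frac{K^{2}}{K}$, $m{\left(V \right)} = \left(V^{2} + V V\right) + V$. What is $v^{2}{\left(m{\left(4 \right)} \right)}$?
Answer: $1296$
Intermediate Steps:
$m{\left(V \right)} = V + 2 V^{2}$ ($m{\left(V \right)} = \left(V^{2} + V^{2}\right) + V = 2 V^{2} + V = V + 2 V^{2}$)
$v{\left(K \right)} = K$
$v^{2}{\left(m{\left(4 \right)} \right)} = \left(4 \left(1 + 2 \cdot 4\right)\right)^{2} = \left(4 \left(1 + 8\right)\right)^{2} = \left(4 \cdot 9\right)^{2} = 36^{2} = 1296$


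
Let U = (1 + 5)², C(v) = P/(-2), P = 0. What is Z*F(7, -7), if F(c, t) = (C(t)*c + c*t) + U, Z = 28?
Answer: -364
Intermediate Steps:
C(v) = 0 (C(v) = 0/(-2) = 0*(-½) = 0)
U = 36 (U = 6² = 36)
F(c, t) = 36 + c*t (F(c, t) = (0*c + c*t) + 36 = (0 + c*t) + 36 = c*t + 36 = 36 + c*t)
Z*F(7, -7) = 28*(36 + 7*(-7)) = 28*(36 - 49) = 28*(-13) = -364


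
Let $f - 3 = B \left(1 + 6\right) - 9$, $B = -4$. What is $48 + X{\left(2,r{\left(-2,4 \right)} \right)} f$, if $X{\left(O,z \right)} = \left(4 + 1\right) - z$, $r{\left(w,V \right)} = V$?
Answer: $14$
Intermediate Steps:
$f = -34$ ($f = 3 - \left(9 + 4 \left(1 + 6\right)\right) = 3 - 37 = -34$)
$X{\left(O,z \right)} = 5 - z$
$48 + X{\left(2,r{\left(-2,4 \right)} \right)} f = 48 + \left(5 - 4\right) \left(-34\right) = 48 + 1 \left(-34\right) = 48 - 34 = 14$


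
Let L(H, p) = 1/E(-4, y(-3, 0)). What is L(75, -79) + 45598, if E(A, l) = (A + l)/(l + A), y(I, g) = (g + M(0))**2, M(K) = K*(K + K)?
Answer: 45599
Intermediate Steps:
M(K) = 2*K**2 (M(K) = K*(2*K) = 2*K**2)
y(I, g) = g**2 (y(I, g) = (g + 2*0**2)**2 = (g + 2*0)**2 = (g + 0)**2 = g**2)
E(A, l) = 1 (E(A, l) = (A + l)/(A + l) = 1)
L(H, p) = 1 (L(H, p) = 1/1 = 1)
L(75, -79) + 45598 = 1 + 45598 = 45599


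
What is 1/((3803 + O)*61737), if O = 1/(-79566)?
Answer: 26522/6226989258763 ≈ 4.2592e-9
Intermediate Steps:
O = -1/79566 ≈ -1.2568e-5
1/((3803 + O)*61737) = 1/((3803 - 1/79566)*61737) = (1/61737)/(302589497/79566) = (79566/302589497)*(1/61737) = 26522/6226989258763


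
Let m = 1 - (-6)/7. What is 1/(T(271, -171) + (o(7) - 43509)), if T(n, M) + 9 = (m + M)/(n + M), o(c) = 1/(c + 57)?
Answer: -11200/487420369 ≈ -2.2978e-5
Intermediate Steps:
m = 13/7 (m = 1 - (-6)/7 = 1 - 6*(-⅐) = 1 + 6/7 = 13/7 ≈ 1.8571)
o(c) = 1/(57 + c)
T(n, M) = -9 + (13/7 + M)/(M + n) (T(n, M) = -9 + (13/7 + M)/(n + M) = -9 + (13/7 + M)/(M + n))
1/(T(271, -171) + (o(7) - 43509)) = 1/((13/7 - 9*271 - 8*(-171))/(-171 + 271) + (1/(57 + 7) - 43509)) = 1/((13/7 - 2439 + 1368)/100 + (1/64 - 43509)) = 1/((1/100)*(-7484/7) + (1/64 - 43509)) = 1/(-1871/175 - 2784575/64) = 1/(-487420369/11200) = -11200/487420369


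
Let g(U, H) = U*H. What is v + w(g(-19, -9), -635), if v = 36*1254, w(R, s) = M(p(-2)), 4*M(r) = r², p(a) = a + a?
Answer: 45148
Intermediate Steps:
g(U, H) = H*U
p(a) = 2*a
M(r) = r²/4
w(R, s) = 4 (w(R, s) = (2*(-2))²/4 = (¼)*(-4)² = (¼)*16 = 4)
v = 45144
v + w(g(-19, -9), -635) = 45144 + 4 = 45148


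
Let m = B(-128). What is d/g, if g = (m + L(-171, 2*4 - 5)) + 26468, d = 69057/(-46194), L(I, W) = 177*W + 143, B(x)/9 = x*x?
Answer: -23019/2688460004 ≈ -8.5621e-6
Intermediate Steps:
B(x) = 9*x² (B(x) = 9*(x*x) = 9*x²)
L(I, W) = 143 + 177*W
m = 147456 (m = 9*(-128)² = 9*16384 = 147456)
d = -23019/15398 (d = 69057*(-1/46194) = -23019/15398 ≈ -1.4949)
g = 174598 (g = (147456 + (143 + 177*(2*4 - 5))) + 26468 = (147456 + (143 + 177*(8 - 5))) + 26468 = (147456 + (143 + 177*3)) + 26468 = (147456 + (143 + 531)) + 26468 = (147456 + 674) + 26468 = 148130 + 26468 = 174598)
d/g = -23019/15398/174598 = -23019/15398*1/174598 = -23019/2688460004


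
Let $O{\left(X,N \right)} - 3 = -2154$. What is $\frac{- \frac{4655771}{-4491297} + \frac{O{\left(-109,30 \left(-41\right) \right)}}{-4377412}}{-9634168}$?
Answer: $- \frac{20389888624499}{189410222554569181152} \approx -1.0765 \cdot 10^{-7}$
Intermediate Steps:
$O{\left(X,N \right)} = -2151$ ($O{\left(X,N \right)} = 3 - 2154 = -2151$)
$\frac{- \frac{4655771}{-4491297} + \frac{O{\left(-109,30 \left(-41\right) \right)}}{-4377412}}{-9634168} = \frac{- \frac{4655771}{-4491297} - \frac{2151}{-4377412}}{-9634168} = \left(\left(-4655771\right) \left(- \frac{1}{4491297}\right) - - \frac{2151}{4377412}\right) \left(- \frac{1}{9634168}\right) = \left(\frac{4655771}{4491297} + \frac{2151}{4377412}\right) \left(- \frac{1}{9634168}\right) = \frac{20389888624499}{19660257383364} \left(- \frac{1}{9634168}\right) = - \frac{20389888624499}{189410222554569181152}$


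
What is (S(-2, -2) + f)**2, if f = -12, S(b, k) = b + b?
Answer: 256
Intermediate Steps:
S(b, k) = 2*b
(S(-2, -2) + f)**2 = (2*(-2) - 12)**2 = (-4 - 12)**2 = (-16)**2 = 256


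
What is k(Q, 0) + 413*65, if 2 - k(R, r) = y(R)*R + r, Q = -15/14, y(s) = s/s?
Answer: 375873/14 ≈ 26848.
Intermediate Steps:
y(s) = 1
Q = -15/14 (Q = -15*1/14 = -15/14 ≈ -1.0714)
k(R, r) = 2 - R - r (k(R, r) = 2 - (1*R + r) = 2 - (R + r) = 2 + (-R - r) = 2 - R - r)
k(Q, 0) + 413*65 = (2 - 1*(-15/14) - 1*0) + 413*65 = (2 + 15/14 + 0) + 26845 = 43/14 + 26845 = 375873/14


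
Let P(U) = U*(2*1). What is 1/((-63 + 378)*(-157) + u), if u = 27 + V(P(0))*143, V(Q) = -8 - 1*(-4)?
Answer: -1/50000 ≈ -2.0000e-5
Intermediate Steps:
P(U) = 2*U (P(U) = U*2 = 2*U)
V(Q) = -4 (V(Q) = -8 + 4 = -4)
u = -545 (u = 27 - 4*143 = 27 - 572 = -545)
1/((-63 + 378)*(-157) + u) = 1/((-63 + 378)*(-157) - 545) = 1/(315*(-157) - 545) = 1/(-49455 - 545) = 1/(-50000) = -1/50000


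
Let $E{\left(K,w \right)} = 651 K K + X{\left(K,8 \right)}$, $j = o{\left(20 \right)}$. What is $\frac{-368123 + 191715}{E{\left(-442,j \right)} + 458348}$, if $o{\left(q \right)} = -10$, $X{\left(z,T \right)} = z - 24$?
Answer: $- \frac{88204}{63819923} \approx -0.0013821$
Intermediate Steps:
$X{\left(z,T \right)} = -24 + z$
$j = -10$
$E{\left(K,w \right)} = -24 + K + 651 K^{2}$ ($E{\left(K,w \right)} = 651 K K + \left(-24 + K\right) = 651 K^{2} + \left(-24 + K\right) = -24 + K + 651 K^{2}$)
$\frac{-368123 + 191715}{E{\left(-442,j \right)} + 458348} = \frac{-368123 + 191715}{\left(-24 - 442 + 651 \left(-442\right)^{2}\right) + 458348} = - \frac{176408}{\left(-24 - 442 + 651 \cdot 195364\right) + 458348} = - \frac{176408}{\left(-24 - 442 + 127181964\right) + 458348} = - \frac{176408}{127181498 + 458348} = - \frac{176408}{127639846} = \left(-176408\right) \frac{1}{127639846} = - \frac{88204}{63819923}$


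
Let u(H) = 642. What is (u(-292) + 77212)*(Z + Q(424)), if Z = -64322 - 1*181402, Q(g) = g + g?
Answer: -19064576104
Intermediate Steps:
Q(g) = 2*g
Z = -245724 (Z = -64322 - 181402 = -245724)
(u(-292) + 77212)*(Z + Q(424)) = (642 + 77212)*(-245724 + 2*424) = 77854*(-245724 + 848) = 77854*(-244876) = -19064576104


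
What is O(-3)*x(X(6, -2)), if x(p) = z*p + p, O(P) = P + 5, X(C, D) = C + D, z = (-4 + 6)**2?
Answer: 40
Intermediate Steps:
z = 4 (z = 2**2 = 4)
O(P) = 5 + P
x(p) = 5*p (x(p) = 4*p + p = 5*p)
O(-3)*x(X(6, -2)) = (5 - 3)*(5*(6 - 2)) = 2*(5*4) = 2*20 = 40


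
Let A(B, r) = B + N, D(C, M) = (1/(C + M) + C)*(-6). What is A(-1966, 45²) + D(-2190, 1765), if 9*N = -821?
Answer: 42391679/3825 ≈ 11083.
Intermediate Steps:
N = -821/9 (N = (⅑)*(-821) = -821/9 ≈ -91.222)
D(C, M) = -6*C - 6/(C + M) (D(C, M) = (C + 1/(C + M))*(-6) = -6*C - 6/(C + M))
A(B, r) = -821/9 + B (A(B, r) = B - 821/9 = -821/9 + B)
A(-1966, 45²) + D(-2190, 1765) = (-821/9 - 1966) + 6*(-1 - 1*(-2190)² - 1*(-2190)*1765)/(-2190 + 1765) = -18515/9 + 6*(-1 - 1*4796100 + 3865350)/(-425) = -18515/9 + 6*(-1/425)*(-1 - 4796100 + 3865350) = -18515/9 + 6*(-1/425)*(-930751) = -18515/9 + 5584506/425 = 42391679/3825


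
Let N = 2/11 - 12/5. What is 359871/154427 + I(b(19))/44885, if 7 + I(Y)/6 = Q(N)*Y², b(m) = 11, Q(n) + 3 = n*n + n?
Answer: 402823265163/173286397375 ≈ 2.3246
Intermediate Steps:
N = -122/55 (N = 2*(1/11) - 12*⅕ = 2/11 - 12/5 = -122/55 ≈ -2.2182)
Q(n) = -3 + n + n² (Q(n) = -3 + (n*n + n) = -3 + (n² + n) = -3 + (n + n²) = -3 + n + n²)
I(Y) = -42 - 5406*Y²/3025 (I(Y) = -42 + 6*((-3 - 122/55 + (-122/55)²)*Y²) = -42 + 6*((-3 - 122/55 + 14884/3025)*Y²) = -42 + 6*(-901*Y²/3025) = -42 - 5406*Y²/3025)
359871/154427 + I(b(19))/44885 = 359871/154427 + (-42 - 5406/3025*11²)/44885 = 359871*(1/154427) + (-42 - 5406/3025*121)*(1/44885) = 359871/154427 + (-42 - 5406/25)*(1/44885) = 359871/154427 - 6456/25*1/44885 = 359871/154427 - 6456/1122125 = 402823265163/173286397375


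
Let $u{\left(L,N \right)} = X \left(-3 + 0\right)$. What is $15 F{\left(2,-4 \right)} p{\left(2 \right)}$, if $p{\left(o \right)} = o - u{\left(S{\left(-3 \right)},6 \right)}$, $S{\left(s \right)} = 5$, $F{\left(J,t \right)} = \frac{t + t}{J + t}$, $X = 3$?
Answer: $660$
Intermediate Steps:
$F{\left(J,t \right)} = \frac{2 t}{J + t}$
$u{\left(L,N \right)} = -9$ ($u{\left(L,N \right)} = 3 \left(-3 + 0\right) = 3 \left(-3\right) = -9$)
$p{\left(o \right)} = 9 + o$ ($p{\left(o \right)} = o - -9 = o + 9 = 9 + o$)
$15 F{\left(2,-4 \right)} p{\left(2 \right)} = 15 \cdot 2 \left(-4\right) \frac{1}{2 - 4} \left(9 + 2\right) = 15 \cdot 2 \left(-4\right) \frac{1}{-2} \cdot 11 = 15 \cdot 2 \left(-4\right) \left(- \frac{1}{2}\right) 11 = 15 \cdot 4 \cdot 11 = 60 \cdot 11 = 660$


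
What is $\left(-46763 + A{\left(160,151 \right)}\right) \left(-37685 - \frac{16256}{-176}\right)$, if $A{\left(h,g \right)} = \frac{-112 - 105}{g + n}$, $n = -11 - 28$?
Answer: $\frac{309411043041}{176} \approx 1.758 \cdot 10^{9}$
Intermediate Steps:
$n = -39$
$A{\left(h,g \right)} = - \frac{217}{-39 + g}$ ($A{\left(h,g \right)} = \frac{-112 - 105}{g - 39} = - \frac{217}{-39 + g}$)
$\left(-46763 + A{\left(160,151 \right)}\right) \left(-37685 - \frac{16256}{-176}\right) = \left(-46763 - \frac{217}{-39 + 151}\right) \left(-37685 - \frac{16256}{-176}\right) = \left(-46763 - \frac{217}{112}\right) \left(-37685 - - \frac{1016}{11}\right) = \left(-46763 - \frac{31}{16}\right) \left(-37685 + \frac{1016}{11}\right) = \left(-46763 - \frac{31}{16}\right) \left(- \frac{413519}{11}\right) = \left(- \frac{748239}{16}\right) \left(- \frac{413519}{11}\right) = \frac{309411043041}{176}$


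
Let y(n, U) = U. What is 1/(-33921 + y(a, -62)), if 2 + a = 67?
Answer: -1/33983 ≈ -2.9426e-5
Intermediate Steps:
a = 65 (a = -2 + 67 = 65)
1/(-33921 + y(a, -62)) = 1/(-33921 - 62) = 1/(-33983) = -1/33983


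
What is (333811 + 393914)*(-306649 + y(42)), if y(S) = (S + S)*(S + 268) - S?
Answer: -204236748975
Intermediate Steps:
y(S) = -S + 2*S*(268 + S) (y(S) = (2*S)*(268 + S) - S = 2*S*(268 + S) - S = -S + 2*S*(268 + S))
(333811 + 393914)*(-306649 + y(42)) = (333811 + 393914)*(-306649 + 42*(535 + 2*42)) = 727725*(-306649 + 42*(535 + 84)) = 727725*(-306649 + 42*619) = 727725*(-306649 + 25998) = 727725*(-280651) = -204236748975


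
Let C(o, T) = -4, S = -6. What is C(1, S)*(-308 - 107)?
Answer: 1660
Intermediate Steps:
C(1, S)*(-308 - 107) = -4*(-308 - 107) = -4*(-415) = 1660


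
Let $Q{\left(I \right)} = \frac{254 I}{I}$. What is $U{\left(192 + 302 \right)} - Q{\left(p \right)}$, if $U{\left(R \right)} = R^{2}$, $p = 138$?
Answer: $243782$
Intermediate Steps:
$Q{\left(I \right)} = 254$
$U{\left(192 + 302 \right)} - Q{\left(p \right)} = \left(192 + 302\right)^{2} - 254 = 494^{2} - 254 = 244036 - 254 = 243782$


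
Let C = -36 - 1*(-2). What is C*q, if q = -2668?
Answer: 90712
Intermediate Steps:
C = -34 (C = -36 + 2 = -34)
C*q = -34*(-2668) = 90712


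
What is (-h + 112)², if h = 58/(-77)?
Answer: 75377124/5929 ≈ 12713.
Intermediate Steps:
h = -58/77 (h = 58*(-1/77) = -58/77 ≈ -0.75325)
(-h + 112)² = (-1*(-58/77) + 112)² = (58/77 + 112)² = (8682/77)² = 75377124/5929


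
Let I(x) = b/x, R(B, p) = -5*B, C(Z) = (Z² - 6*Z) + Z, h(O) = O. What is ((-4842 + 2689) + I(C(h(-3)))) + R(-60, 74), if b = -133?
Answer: -44605/24 ≈ -1858.5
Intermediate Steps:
C(Z) = Z² - 5*Z
I(x) = -133/x
((-4842 + 2689) + I(C(h(-3)))) + R(-60, 74) = ((-4842 + 2689) - 133*(-1/(3*(-5 - 3)))) - 5*(-60) = (-2153 - 133/((-3*(-8)))) + 300 = (-2153 - 133/24) + 300 = -51805/24 + 300 = -44605/24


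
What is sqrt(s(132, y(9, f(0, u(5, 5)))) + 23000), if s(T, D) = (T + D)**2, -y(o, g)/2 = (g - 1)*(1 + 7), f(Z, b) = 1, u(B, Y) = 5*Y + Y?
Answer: 2*sqrt(10106) ≈ 201.06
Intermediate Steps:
u(B, Y) = 6*Y
y(o, g) = 16 - 16*g (y(o, g) = -2*(g - 1)*(1 + 7) = -2*(-1 + g)*8 = -2*(-8 + 8*g) = 16 - 16*g)
s(T, D) = (D + T)**2
sqrt(s(132, y(9, f(0, u(5, 5)))) + 23000) = sqrt(((16 - 16*1) + 132)**2 + 23000) = sqrt(((16 - 16) + 132)**2 + 23000) = sqrt((0 + 132)**2 + 23000) = sqrt(132**2 + 23000) = sqrt(17424 + 23000) = sqrt(40424) = 2*sqrt(10106)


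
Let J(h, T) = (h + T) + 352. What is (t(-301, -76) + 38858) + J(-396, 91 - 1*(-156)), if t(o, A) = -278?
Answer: 38783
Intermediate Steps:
J(h, T) = 352 + T + h (J(h, T) = (T + h) + 352 = 352 + T + h)
(t(-301, -76) + 38858) + J(-396, 91 - 1*(-156)) = (-278 + 38858) + (352 + (91 - 1*(-156)) - 396) = 38580 + (352 + (91 + 156) - 396) = 38580 + (352 + 247 - 396) = 38580 + 203 = 38783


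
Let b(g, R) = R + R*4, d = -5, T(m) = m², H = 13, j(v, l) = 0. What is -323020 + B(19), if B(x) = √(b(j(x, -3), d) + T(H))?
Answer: -323008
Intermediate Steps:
b(g, R) = 5*R (b(g, R) = R + 4*R = 5*R)
B(x) = 12 (B(x) = √(5*(-5) + 13²) = √(-25 + 169) = √144 = 12)
-323020 + B(19) = -323020 + 12 = -323008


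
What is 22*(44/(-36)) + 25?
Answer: -17/9 ≈ -1.8889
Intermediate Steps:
22*(44/(-36)) + 25 = 22*(44*(-1/36)) + 25 = 22*(-11/9) + 25 = -242/9 + 25 = -17/9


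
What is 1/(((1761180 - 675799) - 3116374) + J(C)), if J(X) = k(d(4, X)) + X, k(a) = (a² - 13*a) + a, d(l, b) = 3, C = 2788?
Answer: -1/2028232 ≈ -4.9304e-7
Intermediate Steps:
k(a) = a² - 12*a
J(X) = -27 + X (J(X) = 3*(-12 + 3) + X = 3*(-9) + X = -27 + X)
1/(((1761180 - 675799) - 3116374) + J(C)) = 1/(((1761180 - 675799) - 3116374) + (-27 + 2788)) = 1/((1085381 - 3116374) + 2761) = 1/(-2030993 + 2761) = 1/(-2028232) = -1/2028232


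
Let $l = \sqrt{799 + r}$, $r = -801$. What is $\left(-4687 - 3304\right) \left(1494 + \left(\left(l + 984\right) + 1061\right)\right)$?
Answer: $-28280149 - 7991 i \sqrt{2} \approx -2.828 \cdot 10^{7} - 11301.0 i$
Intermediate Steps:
$l = i \sqrt{2}$ ($l = \sqrt{799 - 801} = \sqrt{-2} = i \sqrt{2} \approx 1.4142 i$)
$\left(-4687 - 3304\right) \left(1494 + \left(\left(l + 984\right) + 1061\right)\right) = \left(-4687 - 3304\right) \left(1494 + \left(\left(i \sqrt{2} + 984\right) + 1061\right)\right) = - 7991 \left(1494 + \left(\left(984 + i \sqrt{2}\right) + 1061\right)\right) = - 7991 \left(1494 + \left(2045 + i \sqrt{2}\right)\right) = - 7991 \left(3539 + i \sqrt{2}\right) = -28280149 - 7991 i \sqrt{2}$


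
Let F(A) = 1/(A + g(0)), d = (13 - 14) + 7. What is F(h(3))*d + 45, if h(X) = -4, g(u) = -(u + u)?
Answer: 87/2 ≈ 43.500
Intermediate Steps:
g(u) = -2*u
d = 6 (d = -1 + 7 = 6)
F(A) = 1/A (F(A) = 1/(A - 2*0) = 1/(A + 0) = 1/A)
F(h(3))*d + 45 = 6/(-4) + 45 = -1/4*6 + 45 = -3/2 + 45 = 87/2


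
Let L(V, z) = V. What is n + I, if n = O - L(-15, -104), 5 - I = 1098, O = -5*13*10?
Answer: -1728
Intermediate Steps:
O = -650 (O = -65*10 = -650)
I = -1093 (I = 5 - 1*1098 = 5 - 1098 = -1093)
n = -635 (n = -650 - 1*(-15) = -650 + 15 = -635)
n + I = -635 - 1093 = -1728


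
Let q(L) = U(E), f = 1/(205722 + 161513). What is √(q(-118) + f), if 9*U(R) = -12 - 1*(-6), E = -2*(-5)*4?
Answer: I*√6687322035/100155 ≈ 0.81649*I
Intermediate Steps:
f = 1/367235 ≈ 2.7231e-6
E = 40 (E = 10*4 = 40)
U(R) = -⅔ (U(R) = (-12 - 1*(-6))/9 = (-12 + 6)/9 = (⅑)*(-6) = -⅔)
q(L) = -⅔
√(q(-118) + f) = √(-⅔ + 1/367235) = √(-734467/1101705) = I*√6687322035/100155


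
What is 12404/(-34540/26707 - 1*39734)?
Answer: -165636814/530605239 ≈ -0.31217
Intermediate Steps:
12404/(-34540/26707 - 1*39734) = 12404/(-34540*1/26707 - 39734) = 12404/(-34540/26707 - 39734) = 12404/(-1061210478/26707) = 12404*(-26707/1061210478) = -165636814/530605239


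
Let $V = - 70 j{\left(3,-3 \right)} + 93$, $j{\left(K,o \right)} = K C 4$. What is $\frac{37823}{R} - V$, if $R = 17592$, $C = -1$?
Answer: $- \frac{16375513}{17592} \approx -930.85$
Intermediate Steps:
$j{\left(K,o \right)} = - 4 K$ ($j{\left(K,o \right)} = K \left(-1\right) 4 = - K 4 = - 4 K$)
$V = 933$ ($V = - 70 \left(\left(-4\right) 3\right) + 93 = \left(-70\right) \left(-12\right) + 93 = 840 + 93 = 933$)
$\frac{37823}{R} - V = \frac{37823}{17592} - 933 = - \frac{16375513}{17592}$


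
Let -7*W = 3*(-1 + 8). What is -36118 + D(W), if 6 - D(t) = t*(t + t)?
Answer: -36130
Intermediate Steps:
W = -3 (W = -3*(-1 + 8)/7 = -3*7/7 = -⅐*21 = -3)
D(t) = 6 - 2*t² (D(t) = 6 - t*(t + t) = 6 - t*2*t = 6 - 2*t²)
-36118 + D(W) = -36118 + (6 - 2*(-3)²) = -36118 + (6 - 2*9) = -36118 + (6 - 18) = -36118 - 12 = -36130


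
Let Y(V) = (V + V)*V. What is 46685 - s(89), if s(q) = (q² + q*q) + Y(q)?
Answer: 15001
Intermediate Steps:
Y(V) = 2*V² (Y(V) = (2*V)*V = 2*V²)
s(q) = 4*q² (s(q) = (q² + q*q) + 2*q² = (q² + q²) + 2*q² = 2*q² + 2*q² = 4*q²)
46685 - s(89) = 46685 - 4*89² = 46685 - 4*7921 = 46685 - 1*31684 = 46685 - 31684 = 15001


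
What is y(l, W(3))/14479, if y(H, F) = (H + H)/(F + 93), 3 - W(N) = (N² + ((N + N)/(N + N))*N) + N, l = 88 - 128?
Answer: -80/1172799 ≈ -6.8213e-5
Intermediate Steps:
l = -40
W(N) = 3 - N² - 2*N (W(N) = 3 - ((N² + ((N + N)/(N + N))*N) + N) = 3 - ((N² + ((2*N)/((2*N)))*N) + N) = 3 - ((N² + ((2*N)*(1/(2*N)))*N) + N) = 3 - ((N² + 1*N) + N) = 3 - ((N² + N) + N) = 3 - ((N + N²) + N) = 3 - (N² + 2*N) = 3 + (-N² - 2*N) = 3 - N² - 2*N)
y(H, F) = 2*H/(93 + F) (y(H, F) = (2*H)/(93 + F) = 2*H/(93 + F))
y(l, W(3))/14479 = (2*(-40)/(93 + (3 - 1*3² - 2*3)))/14479 = (2*(-40)/(93 + (3 - 1*9 - 6)))*(1/14479) = (2*(-40)/(93 + (3 - 9 - 6)))*(1/14479) = (2*(-40)/(93 - 12))*(1/14479) = (2*(-40)/81)*(1/14479) = (2*(-40)*(1/81))*(1/14479) = -80/81*1/14479 = -80/1172799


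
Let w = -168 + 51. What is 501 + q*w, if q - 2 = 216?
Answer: -25005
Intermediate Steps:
q = 218 (q = 2 + 216 = 218)
w = -117
501 + q*w = 501 + 218*(-117) = 501 - 25506 = -25005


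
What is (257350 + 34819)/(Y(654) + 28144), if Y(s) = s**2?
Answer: 12703/19820 ≈ 0.64092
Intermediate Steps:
(257350 + 34819)/(Y(654) + 28144) = (257350 + 34819)/(654**2 + 28144) = 292169/(427716 + 28144) = 292169/455860 = 292169*(1/455860) = 12703/19820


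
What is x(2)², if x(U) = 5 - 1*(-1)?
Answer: 36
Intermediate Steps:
x(U) = 6 (x(U) = 5 + 1 = 6)
x(2)² = 6² = 36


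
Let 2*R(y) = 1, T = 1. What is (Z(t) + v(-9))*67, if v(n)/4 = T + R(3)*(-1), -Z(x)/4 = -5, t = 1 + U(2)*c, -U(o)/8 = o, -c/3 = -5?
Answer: 1474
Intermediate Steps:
c = 15 (c = -3*(-5) = 15)
U(o) = -8*o
t = -239 (t = 1 - 8*2*15 = 1 - 16*15 = 1 - 240 = -239)
R(y) = 1/2 (R(y) = (1/2)*1 = 1/2)
Z(x) = 20 (Z(x) = -4*(-5) = 20)
v(n) = 2 (v(n) = 4*(1 + (1/2)*(-1)) = 4*(1 - 1/2) = 4*(1/2) = 2)
(Z(t) + v(-9))*67 = (20 + 2)*67 = 22*67 = 1474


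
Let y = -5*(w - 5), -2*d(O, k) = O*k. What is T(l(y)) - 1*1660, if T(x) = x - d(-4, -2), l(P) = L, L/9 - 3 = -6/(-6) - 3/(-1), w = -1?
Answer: -1593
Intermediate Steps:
d(O, k) = -O*k/2
L = 63 (L = 27 + 9*(-6/(-6) - 3/(-1)) = 27 + 9*(-6*(-⅙) - 3*(-1)) = 27 + 9*(1 + 3) = 27 + 9*4 = 27 + 36 = 63)
y = 30 (y = -5*(-1 - 5) = -5*(-6) = 30)
l(P) = 63
T(x) = 4 + x (T(x) = x - (-1)*(-4)*(-2)/2 = x - 1*(-4) = x + 4 = 4 + x)
T(l(y)) - 1*1660 = (4 + 63) - 1*1660 = 67 - 1660 = -1593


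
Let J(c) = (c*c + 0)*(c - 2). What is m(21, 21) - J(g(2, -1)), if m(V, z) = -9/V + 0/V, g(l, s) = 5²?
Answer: -100628/7 ≈ -14375.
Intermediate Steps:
g(l, s) = 25
J(c) = c²*(-2 + c) (J(c) = (c² + 0)*(-2 + c) = c²*(-2 + c))
m(V, z) = -9/V (m(V, z) = -9/V + 0 = -9/V)
m(21, 21) - J(g(2, -1)) = -9/21 - 25²*(-2 + 25) = -9*1/21 - 625*23 = -3/7 - 1*14375 = -3/7 - 14375 = -100628/7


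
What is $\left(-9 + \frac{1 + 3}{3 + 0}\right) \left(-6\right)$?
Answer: $46$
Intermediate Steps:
$\left(-9 + \frac{1 + 3}{3 + 0}\right) \left(-6\right) = \left(-9 + \frac{4}{3}\right) \left(-6\right) = \left(- \frac{23}{3}\right) \left(-6\right) = 46$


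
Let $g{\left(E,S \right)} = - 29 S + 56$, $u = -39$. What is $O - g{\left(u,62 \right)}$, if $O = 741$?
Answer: $2483$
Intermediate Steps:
$g{\left(E,S \right)} = 56 - 29 S$
$O - g{\left(u,62 \right)} = 741 - \left(56 - 1798\right) = 741 - -1742 = 741 + 1742 = 2483$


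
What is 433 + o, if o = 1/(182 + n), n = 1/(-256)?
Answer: 20174159/46591 ≈ 433.01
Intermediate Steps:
n = -1/256 ≈ -0.0039063
o = 256/46591 (o = 1/(182 - 1/256) = 1/(46591/256) = 256/46591 ≈ 0.0054946)
433 + o = 433 + 256/46591 = 20174159/46591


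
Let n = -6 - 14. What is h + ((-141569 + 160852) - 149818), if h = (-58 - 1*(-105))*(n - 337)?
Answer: -147314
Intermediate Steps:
n = -20
h = -16779 (h = (-58 - 1*(-105))*(-20 - 337) = (-58 + 105)*(-357) = 47*(-357) = -16779)
h + ((-141569 + 160852) - 149818) = -16779 + ((-141569 + 160852) - 149818) = -16779 + (19283 - 149818) = -16779 - 130535 = -147314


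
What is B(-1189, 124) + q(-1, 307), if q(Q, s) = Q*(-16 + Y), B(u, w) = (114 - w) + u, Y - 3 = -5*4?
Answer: -1166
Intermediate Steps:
Y = -17 (Y = 3 - 5*4 = 3 - 20 = -17)
B(u, w) = 114 + u - w
q(Q, s) = -33*Q (q(Q, s) = Q*(-16 - 17) = Q*(-33) = -33*Q)
B(-1189, 124) + q(-1, 307) = (114 - 1189 - 1*124) - 33*(-1) = (114 - 1189 - 124) + 33 = -1199 + 33 = -1166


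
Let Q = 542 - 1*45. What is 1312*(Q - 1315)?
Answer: -1073216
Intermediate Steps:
Q = 497 (Q = 542 - 45 = 497)
1312*(Q - 1315) = 1312*(497 - 1315) = 1312*(-818) = -1073216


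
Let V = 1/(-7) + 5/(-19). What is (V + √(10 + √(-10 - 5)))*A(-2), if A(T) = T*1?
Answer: 108/133 - 2*√(10 + I*√15) ≈ -5.626 - 1.2032*I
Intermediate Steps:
V = -54/133 (V = 1*(-⅐) + 5*(-1/19) = -⅐ - 5/19 = -54/133 ≈ -0.40601)
A(T) = T
(V + √(10 + √(-10 - 5)))*A(-2) = (-54/133 + √(10 + √(-10 - 5)))*(-2) = (-54/133 + √(10 + √(-15)))*(-2) = (-54/133 + √(10 + I*√15))*(-2) = 108/133 - 2*√(10 + I*√15)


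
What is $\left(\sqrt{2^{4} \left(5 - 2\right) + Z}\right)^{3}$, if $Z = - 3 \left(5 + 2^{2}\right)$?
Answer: $21 \sqrt{21} \approx 96.234$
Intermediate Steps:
$Z = -27$ ($Z = - 3 \left(5 + 4\right) = \left(-3\right) 9 = -27$)
$\left(\sqrt{2^{4} \left(5 - 2\right) + Z}\right)^{3} = \left(\sqrt{2^{4} \left(5 - 2\right) - 27}\right)^{3} = \left(\sqrt{16 \cdot 3 - 27}\right)^{3} = \left(\sqrt{48 - 27}\right)^{3} = \left(\sqrt{21}\right)^{3} = 21 \sqrt{21}$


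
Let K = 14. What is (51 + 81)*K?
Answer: 1848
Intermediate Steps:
(51 + 81)*K = (51 + 81)*14 = 132*14 = 1848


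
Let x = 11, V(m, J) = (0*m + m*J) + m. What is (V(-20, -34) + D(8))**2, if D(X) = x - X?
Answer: 439569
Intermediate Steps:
V(m, J) = m + J*m (V(m, J) = (0 + J*m) + m = J*m + m = m + J*m)
D(X) = 11 - X
(V(-20, -34) + D(8))**2 = (-20*(1 - 34) + (11 - 1*8))**2 = (-20*(-33) + (11 - 8))**2 = (660 + 3)**2 = 663**2 = 439569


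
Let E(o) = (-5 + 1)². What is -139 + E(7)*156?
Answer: 2357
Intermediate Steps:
E(o) = 16 (E(o) = (-4)² = 16)
-139 + E(7)*156 = -139 + 16*156 = -139 + 2496 = 2357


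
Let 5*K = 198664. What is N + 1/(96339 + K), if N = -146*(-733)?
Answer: 72810659467/680359 ≈ 1.0702e+5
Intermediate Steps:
N = 107018
K = 198664/5 (K = (1/5)*198664 = 198664/5 ≈ 39733.)
N + 1/(96339 + K) = 107018 + 1/(96339 + 198664/5) = 107018 + 1/(680359/5) = 107018 + 5/680359 = 72810659467/680359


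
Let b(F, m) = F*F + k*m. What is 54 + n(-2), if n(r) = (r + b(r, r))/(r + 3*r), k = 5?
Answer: 55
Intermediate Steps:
b(F, m) = F² + 5*m (b(F, m) = F*F + 5*m = F² + 5*m)
n(r) = (r² + 6*r)/(4*r) (n(r) = (r + (r² + 5*r))/(r + 3*r) = (r² + 6*r)/((4*r)) = (r² + 6*r)*(1/(4*r)) = (r² + 6*r)/(4*r))
54 + n(-2) = 54 + (3/2 + (¼)*(-2)) = 54 + (3/2 - ½) = 54 + 1 = 55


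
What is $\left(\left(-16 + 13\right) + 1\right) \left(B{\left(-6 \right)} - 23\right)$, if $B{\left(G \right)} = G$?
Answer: $58$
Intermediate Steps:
$\left(\left(-16 + 13\right) + 1\right) \left(B{\left(-6 \right)} - 23\right) = \left(\left(-16 + 13\right) + 1\right) \left(-6 - 23\right) = \left(-3 + 1\right) \left(-29\right) = \left(-2\right) \left(-29\right) = 58$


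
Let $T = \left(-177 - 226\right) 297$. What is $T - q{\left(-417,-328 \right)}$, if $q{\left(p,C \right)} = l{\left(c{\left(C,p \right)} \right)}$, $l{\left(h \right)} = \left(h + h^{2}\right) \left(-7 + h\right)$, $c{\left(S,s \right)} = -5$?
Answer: $-119451$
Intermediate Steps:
$l{\left(h \right)} = \left(-7 + h\right) \left(h + h^{2}\right)$
$q{\left(p,C \right)} = -240$ ($q{\left(p,C \right)} = - 5 \left(-7 + \left(-5\right)^{2} - -30\right) = - 5 \left(-7 + 25 + 30\right) = \left(-5\right) 48 = -240$)
$T = -119691$ ($T = \left(-403\right) 297 = -119691$)
$T - q{\left(-417,-328 \right)} = -119691 - -240 = -119691 + 240 = -119451$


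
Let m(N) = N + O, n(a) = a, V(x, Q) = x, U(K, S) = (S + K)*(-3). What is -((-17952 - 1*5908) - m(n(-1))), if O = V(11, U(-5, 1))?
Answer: 23870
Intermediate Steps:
U(K, S) = -3*K - 3*S (U(K, S) = (K + S)*(-3) = -3*K - 3*S)
O = 11
m(N) = 11 + N (m(N) = N + 11 = 11 + N)
-((-17952 - 1*5908) - m(n(-1))) = -((-17952 - 1*5908) - (11 - 1)) = -((-17952 - 5908) - 1*10) = -(-23860 - 10) = -1*(-23870) = 23870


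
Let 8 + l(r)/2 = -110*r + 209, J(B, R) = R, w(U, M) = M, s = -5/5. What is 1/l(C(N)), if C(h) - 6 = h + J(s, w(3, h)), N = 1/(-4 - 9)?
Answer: -13/11494 ≈ -0.0011310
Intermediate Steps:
s = -1 (s = -5*⅕ = -1)
N = -1/13 (N = 1/(-13) = -1/13 ≈ -0.076923)
C(h) = 6 + 2*h (C(h) = 6 + (h + h) = 6 + 2*h)
l(r) = 402 - 220*r (l(r) = -16 + 2*(-110*r + 209) = -16 + 2*(209 - 110*r) = -16 + (418 - 220*r) = 402 - 220*r)
1/l(C(N)) = 1/(402 - 220*(6 + 2*(-1/13))) = 1/(402 - 220*(6 - 2/13)) = 1/(402 - 220*76/13) = 1/(402 - 16720/13) = 1/(-11494/13) = -13/11494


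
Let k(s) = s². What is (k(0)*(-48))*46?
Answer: 0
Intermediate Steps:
(k(0)*(-48))*46 = (0²*(-48))*46 = (0*(-48))*46 = 0*46 = 0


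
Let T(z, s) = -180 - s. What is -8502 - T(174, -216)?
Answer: -8538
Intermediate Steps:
-8502 - T(174, -216) = -8502 - (-180 - 1*(-216)) = -8502 - (-180 + 216) = -8502 - 1*36 = -8502 - 36 = -8538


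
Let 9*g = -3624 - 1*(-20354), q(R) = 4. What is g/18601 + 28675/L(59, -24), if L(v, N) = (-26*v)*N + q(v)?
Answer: 1083290335/1232799876 ≈ 0.87872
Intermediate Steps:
L(v, N) = 4 - 26*N*v (L(v, N) = (-26*v)*N + 4 = -26*N*v + 4 = 4 - 26*N*v)
g = 16730/9 (g = (-3624 - 1*(-20354))/9 = (-3624 + 20354)/9 = (1/9)*16730 = 16730/9 ≈ 1858.9)
g/18601 + 28675/L(59, -24) = (16730/9)/18601 + 28675/(4 - 26*(-24)*59) = (16730/9)*(1/18601) + 28675/(4 + 36816) = 16730/167409 + 28675/36820 = 16730/167409 + 28675*(1/36820) = 16730/167409 + 5735/7364 = 1083290335/1232799876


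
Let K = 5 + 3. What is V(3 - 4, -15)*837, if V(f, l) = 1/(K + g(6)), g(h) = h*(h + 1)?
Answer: 837/50 ≈ 16.740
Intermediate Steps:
g(h) = h*(1 + h)
K = 8
V(f, l) = 1/50 (V(f, l) = 1/(8 + 6*(1 + 6)) = 1/(8 + 6*7) = 1/(8 + 42) = 1/50)
V(3 - 4, -15)*837 = (1/50)*837 = 837/50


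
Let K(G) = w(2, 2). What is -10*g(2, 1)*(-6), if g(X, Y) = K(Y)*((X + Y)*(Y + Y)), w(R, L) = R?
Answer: 720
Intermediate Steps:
K(G) = 2
g(X, Y) = 4*Y*(X + Y) (g(X, Y) = 2*((X + Y)*(Y + Y)) = 2*((X + Y)*(2*Y)) = 2*(2*Y*(X + Y)) = 4*Y*(X + Y))
-10*g(2, 1)*(-6) = -40*(2 + 1)*(-6) = -40*3*(-6) = -10*12*(-6) = -120*(-6) = 720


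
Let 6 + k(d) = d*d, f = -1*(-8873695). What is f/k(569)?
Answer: 1774739/64751 ≈ 27.409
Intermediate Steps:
f = 8873695
k(d) = -6 + d**2 (k(d) = -6 + d*d = -6 + d**2)
f/k(569) = 8873695/(-6 + 569**2) = 8873695/(-6 + 323761) = 8873695/323755 = 8873695*(1/323755) = 1774739/64751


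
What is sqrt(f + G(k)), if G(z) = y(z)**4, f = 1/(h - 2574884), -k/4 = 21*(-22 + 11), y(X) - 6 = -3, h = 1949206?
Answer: sqrt(31709309108726)/625678 ≈ 9.0000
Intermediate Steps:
y(X) = 3 (y(X) = 6 - 3 = 3)
k = 924 (k = -84*(-22 + 11) = -84*(-11) = -4*(-231) = 924)
f = -1/625678 (f = 1/(1949206 - 2574884) = 1/(-625678) = -1/625678 ≈ -1.5983e-6)
G(z) = 81 (G(z) = 3**4 = 81)
sqrt(f + G(k)) = sqrt(-1/625678 + 81) = sqrt(50679917/625678) = sqrt(31709309108726)/625678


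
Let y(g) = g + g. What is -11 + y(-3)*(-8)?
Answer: 37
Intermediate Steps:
y(g) = 2*g
-11 + y(-3)*(-8) = -11 + (2*(-3))*(-8) = -11 - 6*(-8) = -11 + 48 = 37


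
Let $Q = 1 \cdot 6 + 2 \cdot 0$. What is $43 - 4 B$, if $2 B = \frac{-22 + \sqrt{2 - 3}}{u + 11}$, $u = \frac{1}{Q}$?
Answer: $\frac{3145}{67} - \frac{12 i}{67} \approx 46.94 - 0.1791 i$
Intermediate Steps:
$Q = 6$ ($Q = 6 + 0 = 6$)
$u = \frac{1}{6} \approx 0.16667$
$B = - \frac{66}{67} + \frac{3 i}{67}$ ($B = \frac{\left(-22 + \sqrt{2 - 3}\right) \frac{1}{\frac{1}{6} + 11}}{2} = \frac{\left(-22 + \sqrt{-1}\right) \frac{1}{\frac{67}{6}}}{2} = \frac{\left(-22 + i\right) \frac{6}{67}}{2} = \frac{- \frac{132}{67} + \frac{6 i}{67}}{2} = - \frac{66}{67} + \frac{3 i}{67} \approx -0.98507 + 0.044776 i$)
$43 - 4 B = 43 - 4 \left(- \frac{66}{67} + \frac{3 i}{67}\right) = 43 + \left(\frac{264}{67} - \frac{12 i}{67}\right) = \frac{3145}{67} - \frac{12 i}{67}$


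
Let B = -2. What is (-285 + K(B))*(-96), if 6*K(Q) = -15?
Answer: 27600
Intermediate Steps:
K(Q) = -5/2 (K(Q) = (⅙)*(-15) = -5/2)
(-285 + K(B))*(-96) = (-285 - 5/2)*(-96) = -575/2*(-96) = 27600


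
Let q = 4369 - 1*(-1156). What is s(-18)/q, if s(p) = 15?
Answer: 3/1105 ≈ 0.0027149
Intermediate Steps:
q = 5525 (q = 4369 + 1156 = 5525)
s(-18)/q = 15/5525 = 15*(1/5525) = 3/1105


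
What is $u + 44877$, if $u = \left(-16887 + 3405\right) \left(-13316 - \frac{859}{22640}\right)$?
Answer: $\frac{2032751649999}{11320} \approx 1.7957 \cdot 10^{8}$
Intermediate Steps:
$u = \frac{2032243642359}{11320}$ ($u = - 13482 \left(-13316 - \frac{859}{22640}\right) = \left(-13482\right) \left(- \frac{301475099}{22640}\right) = \frac{2032243642359}{11320} \approx 1.7953 \cdot 10^{8}$)
$u + 44877 = \frac{2032243642359}{11320} + 44877 = \frac{2032751649999}{11320}$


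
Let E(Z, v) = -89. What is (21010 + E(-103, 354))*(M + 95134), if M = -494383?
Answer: -8352688329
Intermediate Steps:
(21010 + E(-103, 354))*(M + 95134) = (21010 - 89)*(-494383 + 95134) = 20921*(-399249) = -8352688329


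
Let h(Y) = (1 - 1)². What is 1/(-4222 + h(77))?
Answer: -1/4222 ≈ -0.00023685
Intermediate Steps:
h(Y) = 0 (h(Y) = 0² = 0)
1/(-4222 + h(77)) = 1/(-4222 + 0) = 1/(-4222) = -1/4222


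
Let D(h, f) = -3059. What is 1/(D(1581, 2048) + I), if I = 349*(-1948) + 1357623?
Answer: 1/674712 ≈ 1.4821e-6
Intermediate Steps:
I = 677771 (I = -679852 + 1357623 = 677771)
1/(D(1581, 2048) + I) = 1/(-3059 + 677771) = 1/674712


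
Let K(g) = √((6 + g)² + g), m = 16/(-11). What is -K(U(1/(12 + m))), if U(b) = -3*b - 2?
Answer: -√155021/116 ≈ -3.3942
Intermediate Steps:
m = -16/11 (m = 16*(-1/11) = -16/11 ≈ -1.4545)
U(b) = -2 - 3*b
K(g) = √(g + (6 + g)²)
-K(U(1/(12 + m))) = -√((-2 - 3/(12 - 16/11)) + (6 + (-2 - 3/(12 - 16/11)))²) = -√((-2 - 3/116/11) + (6 + (-2 - 3/116/11))²) = -√((-2 - 3*11/116) + (6 + (-2 - 3*11/116))²) = -√((-2 - 33/116) + (6 + (-2 - 33/116))²) = -√(-265/116 + (6 - 265/116)²) = -√(-265/116 + (431/116)²) = -√(-265/116 + 185761/13456) = -√(155021/13456) = -√155021/116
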